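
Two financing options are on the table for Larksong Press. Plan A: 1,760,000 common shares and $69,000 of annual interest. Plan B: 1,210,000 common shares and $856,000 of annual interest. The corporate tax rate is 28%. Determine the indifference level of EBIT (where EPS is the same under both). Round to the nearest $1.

At indifference, (EBIT − 69,000)(1 − t)/1,760,000 = (EBIT − 856,000)(1 − t)/1,210,000.
Cancelling (1 − t) and cross-multiplying: 1,210,000·(EBIT − 69,000) = 1,760,000·(EBIT − 856,000).
Solving, EBIT = (856,000·1,760,000 − 69,000·1,210,000) / (1,760,000 − 1,210,000) = 1,423,070,000,000 / 550,000 = 2,587,400.00.

$2,587,400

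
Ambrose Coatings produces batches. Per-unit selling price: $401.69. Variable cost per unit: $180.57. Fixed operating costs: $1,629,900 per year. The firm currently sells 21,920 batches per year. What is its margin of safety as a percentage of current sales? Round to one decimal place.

Contribution margin per unit = $401.69 − $180.57 = $221.12. Break-even units = $1,629,900 ÷ $221.12 = 7,371.11; break-even revenue = 7,371.11 × $401.69 = $2,960,901.46.
Actual sales revenue = 21,920 × $401.69 = $8,805,044.80.
Margin of safety = ($8,805,044.80 − $2,960,901.46) ÷ $8,805,044.80 = 66.4%.

66.4%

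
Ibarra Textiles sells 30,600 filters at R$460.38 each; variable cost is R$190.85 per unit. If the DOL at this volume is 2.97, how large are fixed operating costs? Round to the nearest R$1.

Contribution at this volume is 30,600 × R$269.53 = R$8,247,618.00.
DOL = contribution / EBIT, so EBIT = R$8,247,618.00 / 2.97 = R$2,776,975.76.
And FC = contribution − EBIT = R$8,247,618.00 − R$2,776,975.76 = R$5,470,642.

R$5,470,642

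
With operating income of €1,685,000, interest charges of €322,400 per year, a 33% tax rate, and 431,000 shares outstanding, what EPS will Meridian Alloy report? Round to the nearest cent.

€2.12

Pre-tax income = €1,685,000 − €322,400.00 = €1,362,600.00.
After tax at 33%: net income = €1,362,600.00 × 0.67 = €912,942.00.
Per share: €912,942.00 / 431,000 shares = €2.12.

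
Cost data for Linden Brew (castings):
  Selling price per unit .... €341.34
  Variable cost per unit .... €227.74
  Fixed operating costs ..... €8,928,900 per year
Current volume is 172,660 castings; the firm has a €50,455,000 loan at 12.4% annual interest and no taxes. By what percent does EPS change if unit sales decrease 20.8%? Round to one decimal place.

-92.1%

Total contribution margin = 172,660 × €113.60 = €19,614,176.00.
Operating income = contribution − fixed costs = €19,614,176.00 − €8,928,900 = €10,685,276.00.
After interest of €6,256,420.00, pre-tax earnings = €4,428,856.00.
Degree of combined leverage = contribution ÷ (EBIT − I) = €19,614,176.00 ÷ €4,428,856.00 = 4.4287.
%ΔEPS = DCL × %ΔSales = 4.4287 × -20.8% = -92.1%.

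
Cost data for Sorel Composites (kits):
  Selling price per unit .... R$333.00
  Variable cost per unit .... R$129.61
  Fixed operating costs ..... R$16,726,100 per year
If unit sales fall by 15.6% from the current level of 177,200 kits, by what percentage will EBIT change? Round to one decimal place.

Contribution at this volume is 177,200 × R$203.39 = R$36,040,708.00.
Operating income = contribution − fixed costs = R$36,040,708.00 − R$16,726,100 = R$19,314,608.00.
Degree of operating leverage = R$36,040,708.00 / R$19,314,608.00 = 1.8660.
%ΔEBIT = DOL × %ΔSales = 1.8660 × -15.6% = -29.1%.

-29.1%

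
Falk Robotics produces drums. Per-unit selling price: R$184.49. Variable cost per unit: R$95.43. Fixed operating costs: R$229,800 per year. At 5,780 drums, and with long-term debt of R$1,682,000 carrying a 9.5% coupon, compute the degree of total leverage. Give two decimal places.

4.11

Total contribution margin = 5,780 × R$89.06 = R$514,766.80.
Subtracting fixed costs: EBIT = R$514,766.80 − R$229,800 = R$284,966.80. Interest = R$159,790.00.
DOL = R$514,766.80 ÷ R$284,966.80 = 1.8064; DFL = R$284,966.80 ÷ R$125,176.80 = 2.2765.
DCL = DOL × DFL = 1.8064 × 2.2765 = 4.1123.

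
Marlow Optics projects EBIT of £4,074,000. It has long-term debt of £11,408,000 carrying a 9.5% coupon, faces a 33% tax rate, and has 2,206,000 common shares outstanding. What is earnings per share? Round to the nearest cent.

£0.91

Interest = £1,083,760.00, so EBT = £4,074,000 − £1,083,760.00 = £2,990,240.00.
Net income = £2,990,240.00 × (1 − 0.33) = £2,003,460.80.
EPS = £2,003,460.80 ÷ 2,206,000 = £0.91.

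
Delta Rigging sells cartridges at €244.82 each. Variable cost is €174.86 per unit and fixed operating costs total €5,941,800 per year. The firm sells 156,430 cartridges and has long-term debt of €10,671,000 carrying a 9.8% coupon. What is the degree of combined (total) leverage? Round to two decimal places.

2.77

Total contribution margin = 156,430 × €69.96 = €10,943,842.80.
Operating income = contribution − fixed costs = €10,943,842.80 − €5,941,800 = €5,002,042.80. Interest = €1,045,758.00, so EBIT − I = €3,956,284.80.
Degree of total leverage = total CM / (EBIT − interest) = €10,943,842.80 / €3,956,284.80 = 2.7662.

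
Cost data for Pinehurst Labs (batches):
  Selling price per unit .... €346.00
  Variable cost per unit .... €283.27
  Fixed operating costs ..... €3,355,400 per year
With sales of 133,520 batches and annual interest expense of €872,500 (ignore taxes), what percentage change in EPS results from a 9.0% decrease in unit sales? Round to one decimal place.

Total contribution margin = 133,520 × €62.73 = €8,375,709.60.
Subtracting fixed costs: EBIT = €8,375,709.60 − €3,355,400 = €5,020,309.60.
After interest of €872,500.00, pre-tax earnings = €4,147,809.60.
DCL = total CM / (EBIT − I) = €8,375,709.60 / €4,147,809.60 = 2.0193.
%ΔEPS = DCL × %ΔSales = 2.0193 × -9.0% = -18.2%.

-18.2%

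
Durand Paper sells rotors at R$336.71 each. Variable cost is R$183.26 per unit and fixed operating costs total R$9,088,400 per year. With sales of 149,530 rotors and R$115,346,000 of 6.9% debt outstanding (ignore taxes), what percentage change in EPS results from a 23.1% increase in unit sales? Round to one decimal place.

+89.9%

At 149,530 units, contribution = 149,530 × R$153.45 = R$22,945,378.50.
EBIT = R$22,945,378.50 − R$9,088,400 = R$13,856,978.50.
Interest = R$7,958,874.00, so EBIT − I = R$5,898,104.50.
Degree of combined leverage = contribution ÷ (EBIT − I) = R$22,945,378.50 ÷ R$5,898,104.50 = 3.8903.
%ΔEPS = DCL × %ΔSales = 3.8903 × +23.1% = +89.9%.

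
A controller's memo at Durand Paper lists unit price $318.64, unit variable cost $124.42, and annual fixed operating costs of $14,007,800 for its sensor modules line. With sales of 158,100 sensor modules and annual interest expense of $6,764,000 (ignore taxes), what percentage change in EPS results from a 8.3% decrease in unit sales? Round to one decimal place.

Total contribution margin = 158,100 × $194.22 = $30,706,182.00.
Operating income = contribution − fixed costs = $30,706,182.00 − $14,007,800 = $16,698,382.00.
After interest of $6,764,000.00, pre-tax earnings = $9,934,382.00.
DCL = total CM / (EBIT − I) = $30,706,182.00 / $9,934,382.00 = 3.0909.
EPS therefore changes by 3.0909 × (-8.3%) = -25.7%.

-25.7%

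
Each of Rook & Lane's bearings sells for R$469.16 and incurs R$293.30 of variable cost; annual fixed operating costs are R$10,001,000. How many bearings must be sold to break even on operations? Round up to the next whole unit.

56,870 bearings

Each unit contributes R$469.16 − R$293.30 = R$175.86.
Units to break even: R$10,001,000 ÷ R$175.86 = 56,869.10, rounded up to 56,870.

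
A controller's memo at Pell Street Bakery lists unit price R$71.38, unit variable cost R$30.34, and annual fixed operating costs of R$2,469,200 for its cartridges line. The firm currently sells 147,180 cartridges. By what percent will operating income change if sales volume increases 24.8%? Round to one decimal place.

Total contribution margin = 147,180 × R$41.04 = R$6,040,267.20.
Operating income = contribution − fixed costs = R$6,040,267.20 − R$2,469,200 = R$3,571,067.20.
DOL = contribution ÷ EBIT = R$6,040,267.20 ÷ R$3,571,067.20 = 1.6914.
%ΔEBIT = DOL × %ΔSales = 1.6914 × +24.8% = +41.9%.

+41.9%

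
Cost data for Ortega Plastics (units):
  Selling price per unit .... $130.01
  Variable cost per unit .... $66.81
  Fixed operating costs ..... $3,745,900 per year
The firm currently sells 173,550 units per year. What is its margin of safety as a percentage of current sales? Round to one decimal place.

65.8%

Each unit contributes $130.01 − $66.81 = $63.20. Break-even units = $3,745,900 ÷ $63.20 = 59,270.57; break-even revenue = 59,270.57 × $130.01 = $7,705,766.76.
Current sales = 173,550 × $130.01 = $22,563,235.50.
Margin of safety = ($22,563,235.50 − $7,705,766.76) ÷ $22,563,235.50 = 65.8%.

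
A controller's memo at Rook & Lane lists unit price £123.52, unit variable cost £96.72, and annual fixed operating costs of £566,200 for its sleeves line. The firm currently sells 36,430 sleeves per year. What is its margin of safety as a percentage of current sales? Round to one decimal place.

42.0%

Each unit contributes £123.52 − £96.72 = £26.80. Break-even units = £566,200 ÷ £26.80 = 21,126.87; break-even revenue = 21,126.87 × £123.52 = £2,609,590.45.
Actual sales revenue = 36,430 × £123.52 = £4,499,833.60.
Margin of safety = (£4,499,833.60 − £2,609,590.45) ÷ £4,499,833.60 = 42.0%.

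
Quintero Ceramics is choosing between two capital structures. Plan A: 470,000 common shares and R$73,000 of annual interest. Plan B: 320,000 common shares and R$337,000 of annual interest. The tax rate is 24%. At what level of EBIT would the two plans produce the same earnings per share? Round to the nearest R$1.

R$900,200

Set EPS_A = EPS_B: (EBIT − R$73,000)(1 − 0.24) ÷ 470,000 = (EBIT − R$337,000)(1 − 0.24) ÷ 320,000.
The (1 − t) factor cancels: (EBIT − 73,000) × 320,000 = (EBIT − 337,000) × 470,000.
Solving, EBIT = (337,000·470,000 − 73,000·320,000) / (470,000 − 320,000) = 135,030,000,000 / 150,000 = 900,200.00.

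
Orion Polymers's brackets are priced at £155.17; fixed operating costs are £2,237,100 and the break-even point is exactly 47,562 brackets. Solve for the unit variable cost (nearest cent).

At break-even, FC = Q × (P − VC), so P − VC = £2,237,100 ÷ 47,562 = £47.0354.
Hence VC = price − CM = £155.17 − £47.0354 = £108.13.

£108.13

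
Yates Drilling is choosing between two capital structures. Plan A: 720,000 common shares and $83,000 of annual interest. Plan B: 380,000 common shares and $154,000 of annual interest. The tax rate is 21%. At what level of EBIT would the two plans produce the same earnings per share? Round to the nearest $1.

At indifference, (EBIT − 83,000)(1 − t)/720,000 = (EBIT − 154,000)(1 − t)/380,000.
The (1 − t) factor cancels: (EBIT − 83,000) × 380,000 = (EBIT − 154,000) × 720,000.
EBIT × (720,000 − 380,000) = 154,000 × 720,000 − 83,000 × 380,000 = 79,340,000,000, so EBIT = 79,340,000,000 ÷ 340,000 = 233,352.94.

$233,353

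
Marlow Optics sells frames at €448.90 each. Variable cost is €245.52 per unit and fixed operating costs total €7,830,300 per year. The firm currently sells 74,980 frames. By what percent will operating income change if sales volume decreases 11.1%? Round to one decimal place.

Total contribution margin = 74,980 × €203.38 = €15,249,432.40.
Subtracting fixed costs: EBIT = €15,249,432.40 − €7,830,300 = €7,419,132.40.
DOL = contribution ÷ EBIT = €15,249,432.40 ÷ €7,419,132.40 = 2.0554.
So EBIT moves 2.0554 × (-11.1%) = -22.8%.

-22.8%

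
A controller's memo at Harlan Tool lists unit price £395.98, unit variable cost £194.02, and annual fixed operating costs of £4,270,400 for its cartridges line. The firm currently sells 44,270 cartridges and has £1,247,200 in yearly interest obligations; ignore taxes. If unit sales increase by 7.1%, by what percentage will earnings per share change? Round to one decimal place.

+18.5%

Total contribution margin = 44,270 × £201.96 = £8,940,769.20.
Operating income = contribution − fixed costs = £8,940,769.20 − £4,270,400 = £4,670,369.20.
After interest of £1,247,200.00, pre-tax earnings = £3,423,169.20.
DCL = total CM / (EBIT − I) = £8,940,769.20 / £3,423,169.20 = 2.6118.
EPS therefore changes by 2.6118 × (+7.1%) = +18.5%.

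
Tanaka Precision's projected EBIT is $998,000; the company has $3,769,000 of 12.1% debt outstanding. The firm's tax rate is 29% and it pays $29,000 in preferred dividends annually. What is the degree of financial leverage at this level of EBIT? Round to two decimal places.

Annual interest charges come to $456,049.00.
Preferred dividends grossed up pre-tax: $29,000 / (1 − 0.29) = $40,845.07.
DFL = EBIT ÷ [EBIT − I − D_p/(1−t)] = $998,000 ÷ [$998,000 − $456,049.00 − $40,845.07] = $998,000 ÷ $501,105.93 = 1.9916.

1.99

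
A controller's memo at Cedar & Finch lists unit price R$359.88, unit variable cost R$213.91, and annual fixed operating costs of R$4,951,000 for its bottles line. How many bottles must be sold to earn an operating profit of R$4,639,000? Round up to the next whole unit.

Each unit contributes R$359.88 − R$213.91 = R$145.97.
Required volume = (fixed costs + target profit) ÷ CM = (R$4,951,000 + R$4,639,000) ÷ R$145.97 = 65,698.43, so 65,699 bottles.

65,699 bottles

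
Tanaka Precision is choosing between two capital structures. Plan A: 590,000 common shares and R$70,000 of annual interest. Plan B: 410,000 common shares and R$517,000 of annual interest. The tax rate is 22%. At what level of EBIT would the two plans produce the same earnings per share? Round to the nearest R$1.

Set EPS_A = EPS_B: (EBIT − R$70,000)(1 − 0.22) ÷ 590,000 = (EBIT − R$517,000)(1 − 0.22) ÷ 410,000.
The (1 − t) factor cancels: (EBIT − 70,000) × 410,000 = (EBIT − 517,000) × 590,000.
EBIT × (590,000 − 410,000) = 517,000 × 590,000 − 70,000 × 410,000 = 276,330,000,000, so EBIT = 276,330,000,000 ÷ 180,000 = 1,535,166.67.

R$1,535,167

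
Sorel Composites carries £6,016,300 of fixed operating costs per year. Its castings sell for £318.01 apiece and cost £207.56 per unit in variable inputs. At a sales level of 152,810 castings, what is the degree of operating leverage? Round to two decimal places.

1.55

Contribution at this volume is 152,810 × £110.45 = £16,877,864.50.
EBIT = £16,877,864.50 − £6,016,300 = £10,861,564.50.
Degree of operating leverage = £16,877,864.50 / £10,861,564.50 = 1.5539.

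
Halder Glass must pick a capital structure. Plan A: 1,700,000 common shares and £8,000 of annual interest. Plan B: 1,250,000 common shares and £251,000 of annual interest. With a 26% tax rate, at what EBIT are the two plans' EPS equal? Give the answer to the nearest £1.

Set EPS_A = EPS_B: (EBIT − £8,000)(1 − 0.26) ÷ 1,700,000 = (EBIT − £251,000)(1 − 0.26) ÷ 1,250,000.
Cancelling (1 − t) and cross-multiplying: 1,250,000·(EBIT − 8,000) = 1,700,000·(EBIT − 251,000).
Solving, EBIT = (251,000·1,700,000 − 8,000·1,250,000) / (1,700,000 − 1,250,000) = 416,700,000,000 / 450,000 = 926,000.00.

£926,000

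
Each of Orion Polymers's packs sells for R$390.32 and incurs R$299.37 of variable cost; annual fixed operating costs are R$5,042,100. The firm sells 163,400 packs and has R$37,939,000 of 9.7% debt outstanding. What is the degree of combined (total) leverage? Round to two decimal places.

Total contribution margin = 163,400 × R$90.95 = R$14,861,230.00.
Subtracting fixed costs: EBIT = R$14,861,230.00 − R$5,042,100 = R$9,819,130.00. Interest = R$3,680,083.00.
DOL = R$14,861,230.00 ÷ R$9,819,130.00 = 1.5135; DFL = R$9,819,130.00 ÷ R$6,139,047.00 = 1.5995.
DCL = DOL × DFL = 1.5135 × 1.5995 = 2.4208.

2.42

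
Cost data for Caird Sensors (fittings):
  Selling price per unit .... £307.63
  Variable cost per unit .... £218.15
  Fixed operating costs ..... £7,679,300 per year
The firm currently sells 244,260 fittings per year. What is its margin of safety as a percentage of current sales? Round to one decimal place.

64.9%

Each unit contributes £307.63 − £218.15 = £89.48. Break-even units = £7,679,300 ÷ £89.48 = 85,821.41; break-even revenue = 85,821.41 × £307.63 = £26,401,241.16.
Current sales = 244,260 × £307.63 = £75,141,703.80.
Margin of safety = (£75,141,703.80 − £26,401,241.16) ÷ £75,141,703.80 = 64.9%.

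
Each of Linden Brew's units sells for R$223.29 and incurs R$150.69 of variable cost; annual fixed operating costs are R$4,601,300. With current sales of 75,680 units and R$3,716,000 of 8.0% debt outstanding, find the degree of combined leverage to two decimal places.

9.22

Contribution at this volume is 75,680 × R$72.60 = R$5,494,368.00.
Subtracting fixed costs: EBIT = R$5,494,368.00 − R$4,601,300 = R$893,068.00. Interest = R$297,280.00.
DOL = R$5,494,368.00 ÷ R$893,068.00 = 6.1522; DFL = R$893,068.00 ÷ R$595,788.00 = 1.4990.
Combined leverage = 6.1522 × 1.4990 = 9.2221.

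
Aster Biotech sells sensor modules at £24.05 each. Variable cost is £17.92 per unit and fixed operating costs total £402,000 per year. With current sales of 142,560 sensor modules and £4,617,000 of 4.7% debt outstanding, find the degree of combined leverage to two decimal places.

3.43

Total contribution margin = 142,560 × £6.13 = £873,892.80.
EBIT = £873,892.80 − £402,000 = £471,892.80. Interest = £216,999.00, so EBIT − I = £254,893.80.
DCL = contribution ÷ (EBIT − I) = £873,892.80 ÷ £254,893.80 = 3.4285.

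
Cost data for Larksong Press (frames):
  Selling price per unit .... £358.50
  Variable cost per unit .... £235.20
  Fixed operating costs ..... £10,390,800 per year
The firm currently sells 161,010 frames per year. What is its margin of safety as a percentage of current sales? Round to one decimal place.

47.7%

Each unit contributes £358.50 − £235.20 = £123.30. Break-even units = £10,390,800 ÷ £123.30 = 84,272.51; break-even revenue = 84,272.51 × £358.50 = £30,211,693.43.
Actual sales revenue = 161,010 × £358.50 = £57,722,085.00.
Margin of safety = (£57,722,085.00 − £30,211,693.43) ÷ £57,722,085.00 = 47.7%.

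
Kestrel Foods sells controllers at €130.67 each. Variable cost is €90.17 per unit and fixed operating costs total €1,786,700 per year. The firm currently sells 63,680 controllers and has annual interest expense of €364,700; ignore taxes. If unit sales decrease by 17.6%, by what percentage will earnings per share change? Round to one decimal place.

-106.1%

At 63,680 units, contribution = 63,680 × €40.50 = €2,579,040.00.
Operating income = contribution − fixed costs = €2,579,040.00 − €1,786,700 = €792,340.00.
Interest = €364,700.00, so EBIT − I = €427,640.00.
DCL = total CM / (EBIT − I) = €2,579,040.00 / €427,640.00 = 6.0309.
%ΔEPS = DCL × %ΔSales = 6.0309 × -17.6% = -106.1%.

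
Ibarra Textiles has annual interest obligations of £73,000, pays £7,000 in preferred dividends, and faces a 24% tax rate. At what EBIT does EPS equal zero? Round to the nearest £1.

£82,211

Preferred dividends are paid after tax, so their pre-tax equivalent is £7,000 ÷ (1 − 0.24) = £9,210.53.
EPS = 0 when EBIT covers interest plus the pre-tax preferred burden: £73,000 + £9,210.53 = £82,210.53.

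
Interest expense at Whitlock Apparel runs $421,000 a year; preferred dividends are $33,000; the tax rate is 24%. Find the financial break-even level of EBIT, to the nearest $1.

$464,421

Grossing the preferred dividend up to pre-tax terms: $33,000 / (1 − 0.24) = $43,421.05.
Financial break-even EBIT = interest + D_p ÷ (1 − t) = $421,000 + $43,421.05 = $464,421.05.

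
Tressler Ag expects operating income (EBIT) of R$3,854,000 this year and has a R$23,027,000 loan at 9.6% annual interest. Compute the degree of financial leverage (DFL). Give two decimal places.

2.35

Annual interest charges come to R$2,210,592.00.
Degree of financial leverage = EBIT / (EBIT − interest) = R$3,854,000 / R$1,643,408.00 = 2.3451.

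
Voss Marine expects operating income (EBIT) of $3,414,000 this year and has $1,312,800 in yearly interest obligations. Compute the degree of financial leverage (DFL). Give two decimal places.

Interest = $1,312,800.00.
Degree of financial leverage = EBIT / (EBIT − interest) = $3,414,000 / $2,101,200.00 = 1.6248.

1.62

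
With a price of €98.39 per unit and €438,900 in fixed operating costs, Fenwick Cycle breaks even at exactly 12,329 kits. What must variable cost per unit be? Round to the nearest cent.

€62.79

Contribution per unit must be FC / Q = €438,900 / 12,329 = €35.5990.
Hence VC = price − CM = €98.39 − €35.5990 = €62.79.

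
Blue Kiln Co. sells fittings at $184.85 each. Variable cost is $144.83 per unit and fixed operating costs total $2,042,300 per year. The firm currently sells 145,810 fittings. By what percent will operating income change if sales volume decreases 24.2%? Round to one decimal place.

Contribution at this volume is 145,810 × $40.02 = $5,835,316.20.
Subtracting fixed costs: EBIT = $5,835,316.20 − $2,042,300 = $3,793,016.20.
DOL = contribution ÷ EBIT = $5,835,316.20 ÷ $3,793,016.20 = 1.5384.
So EBIT moves 1.5384 × (-24.2%) = -37.2%.

-37.2%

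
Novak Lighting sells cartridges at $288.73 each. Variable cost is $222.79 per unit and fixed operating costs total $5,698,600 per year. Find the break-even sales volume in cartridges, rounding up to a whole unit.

86,421 cartridges

Contribution margin per unit = $288.73 − $222.79 = $65.94.
Break-even Q = $5,698,600 / $65.94 = 86,420.99 → 86,421 cartridges.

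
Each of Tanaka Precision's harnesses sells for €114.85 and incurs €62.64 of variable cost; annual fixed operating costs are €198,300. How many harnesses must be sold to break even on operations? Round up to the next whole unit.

3,799 harnesses

Contribution margin per unit = €114.85 − €62.64 = €52.21.
Break-even Q = €198,300 / €52.21 = 3,798.12 → 3,799 harnesses.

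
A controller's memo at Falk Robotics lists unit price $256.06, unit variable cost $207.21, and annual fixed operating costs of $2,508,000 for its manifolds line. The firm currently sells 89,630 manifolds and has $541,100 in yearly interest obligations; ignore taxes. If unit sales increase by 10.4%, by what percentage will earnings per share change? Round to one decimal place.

+34.3%

Contribution at this volume is 89,630 × $48.85 = $4,378,425.50.
Subtracting fixed costs: EBIT = $4,378,425.50 − $2,508,000 = $1,870,425.50.
Interest = $541,100.00, so EBIT − I = $1,329,325.50.
DCL = total CM / (EBIT − I) = $4,378,425.50 / $1,329,325.50 = 3.2937.
%ΔEPS = DCL × %ΔSales = 3.2937 × +10.4% = +34.3%.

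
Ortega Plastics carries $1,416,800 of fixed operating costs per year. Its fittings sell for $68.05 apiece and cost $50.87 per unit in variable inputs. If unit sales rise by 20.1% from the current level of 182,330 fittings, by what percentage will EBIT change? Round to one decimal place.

Contribution at this volume is 182,330 × $17.18 = $3,132,429.40.
Operating income = contribution − fixed costs = $3,132,429.40 − $1,416,800 = $1,715,629.40.
So DOL = total CM / EBIT = $3,132,429.40 / $1,715,629.40 = 1.8258.
So EBIT moves 1.8258 × (+20.1%) = +36.7%.

+36.7%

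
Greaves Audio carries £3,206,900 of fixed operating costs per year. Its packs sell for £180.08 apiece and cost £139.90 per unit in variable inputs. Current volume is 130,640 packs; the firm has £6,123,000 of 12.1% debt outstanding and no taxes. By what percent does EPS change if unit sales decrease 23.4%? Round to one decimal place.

-94.4%

Total contribution margin = 130,640 × £40.18 = £5,249,115.20.
EBIT = £5,249,115.20 − £3,206,900 = £2,042,215.20.
Interest = £740,883.00, so EBIT − I = £1,301,332.20.
Degree of combined leverage = contribution ÷ (EBIT − I) = £5,249,115.20 ÷ £1,301,332.20 = 4.0336.
EPS therefore changes by 4.0336 × (-23.4%) = -94.4%.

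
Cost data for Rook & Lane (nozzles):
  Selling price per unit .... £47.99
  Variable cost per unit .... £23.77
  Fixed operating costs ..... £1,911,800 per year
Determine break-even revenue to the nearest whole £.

£3,788,079

Contribution margin per unit = £47.99 − £23.77 = £24.22, a CM ratio of £24.22 ÷ £47.99 = 0.5047.
Break-even revenue = fixed costs × price ÷ CM = £1,911,800 × £47.99 ÷ £24.22 = £3,788,079.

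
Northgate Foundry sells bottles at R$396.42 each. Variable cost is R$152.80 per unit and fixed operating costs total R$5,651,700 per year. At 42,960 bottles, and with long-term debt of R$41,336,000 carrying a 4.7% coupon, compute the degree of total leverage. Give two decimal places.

At 42,960 units, contribution = 42,960 × R$243.62 = R$10,465,915.20.
Subtracting fixed costs: EBIT = R$10,465,915.20 − R$5,651,700 = R$4,814,215.20. Interest = R$1,942,792.00.
DOL = R$10,465,915.20 ÷ R$4,814,215.20 = 2.1740; DFL = R$4,814,215.20 ÷ R$2,871,423.20 = 1.6766.
DCL = DOL × DFL = 2.1740 × 1.6766 = 3.6449.

3.64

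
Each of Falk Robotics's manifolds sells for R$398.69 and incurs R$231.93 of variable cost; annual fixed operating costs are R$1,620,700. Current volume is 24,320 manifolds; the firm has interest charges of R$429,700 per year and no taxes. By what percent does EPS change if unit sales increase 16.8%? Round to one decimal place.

+34.0%

At 24,320 units, contribution = 24,320 × R$166.76 = R$4,055,603.20.
Operating income = contribution − fixed costs = R$4,055,603.20 − R$1,620,700 = R$2,434,903.20.
After interest of R$429,700.00, pre-tax earnings = R$2,005,203.20.
DCL = total CM / (EBIT − I) = R$4,055,603.20 / R$2,005,203.20 = 2.0225.
EPS therefore changes by 2.0225 × (+16.8%) = +34.0%.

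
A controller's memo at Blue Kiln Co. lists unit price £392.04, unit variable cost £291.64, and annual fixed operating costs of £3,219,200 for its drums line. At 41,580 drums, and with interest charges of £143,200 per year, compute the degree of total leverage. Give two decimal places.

Total contribution margin = 41,580 × £100.40 = £4,174,632.00.
Subtracting fixed costs: EBIT = £4,174,632.00 − £3,219,200 = £955,432.00. Interest = £143,200.00.
DOL = £4,174,632.00 ÷ £955,432.00 = 4.3694; DFL = £955,432.00 ÷ £812,232.00 = 1.1763.
DCL = DOL × DFL = 4.3694 × 1.1763 = 5.1397.

5.14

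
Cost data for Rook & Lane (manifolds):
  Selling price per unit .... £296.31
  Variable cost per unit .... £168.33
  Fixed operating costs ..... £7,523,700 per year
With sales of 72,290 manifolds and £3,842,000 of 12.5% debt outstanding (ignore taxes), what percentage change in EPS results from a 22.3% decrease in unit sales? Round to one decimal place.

Contribution at this volume is 72,290 × £127.98 = £9,251,674.20.
Subtracting fixed costs: EBIT = £9,251,674.20 − £7,523,700 = £1,727,974.20.
Interest = £480,250.00, so EBIT − I = £1,247,724.20.
Degree of combined leverage = contribution ÷ (EBIT − I) = £9,251,674.20 ÷ £1,247,724.20 = 7.4148.
%ΔEPS = DCL × %ΔSales = 7.4148 × -22.3% = -165.4%.

-165.4%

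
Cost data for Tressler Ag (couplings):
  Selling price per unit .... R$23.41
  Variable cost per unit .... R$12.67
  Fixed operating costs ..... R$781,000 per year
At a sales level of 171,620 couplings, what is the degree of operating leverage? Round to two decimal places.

Contribution at this volume is 171,620 × R$10.74 = R$1,843,198.80.
Operating income = contribution − fixed costs = R$1,843,198.80 − R$781,000 = R$1,062,198.80.
Degree of operating leverage = R$1,843,198.80 / R$1,062,198.80 = 1.7353.

1.74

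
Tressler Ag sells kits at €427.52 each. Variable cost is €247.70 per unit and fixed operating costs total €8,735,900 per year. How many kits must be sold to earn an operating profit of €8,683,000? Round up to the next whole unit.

96,869 kits

Contribution margin per unit = €427.52 − €247.70 = €179.82.
Required volume = (fixed costs + target profit) ÷ CM = (€8,735,900 + €8,683,000) ÷ €179.82 = 96,868.54, so 96,869 kits.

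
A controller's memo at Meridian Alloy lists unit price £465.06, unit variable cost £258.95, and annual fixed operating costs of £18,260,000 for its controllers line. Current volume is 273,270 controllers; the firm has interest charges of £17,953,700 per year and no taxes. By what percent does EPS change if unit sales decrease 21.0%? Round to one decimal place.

-58.8%

Total contribution margin = 273,270 × £206.11 = £56,323,679.70.
Operating income = contribution − fixed costs = £56,323,679.70 − £18,260,000 = £38,063,679.70.
After interest of £17,953,700.00, pre-tax earnings = £20,109,979.70.
Degree of combined leverage = contribution ÷ (EBIT − I) = £56,323,679.70 ÷ £20,109,979.70 = 2.8008.
%ΔEPS = DCL × %ΔSales = 2.8008 × -21.0% = -58.8%.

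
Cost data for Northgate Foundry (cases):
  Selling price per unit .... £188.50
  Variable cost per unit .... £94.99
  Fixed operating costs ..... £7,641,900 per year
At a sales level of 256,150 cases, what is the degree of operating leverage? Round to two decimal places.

At 256,150 units, contribution = 256,150 × £93.51 = £23,952,586.50.
Subtracting fixed costs: EBIT = £23,952,586.50 − £7,641,900 = £16,310,686.50.
So DOL = total CM / EBIT = £23,952,586.50 / £16,310,686.50 = 1.4685.

1.47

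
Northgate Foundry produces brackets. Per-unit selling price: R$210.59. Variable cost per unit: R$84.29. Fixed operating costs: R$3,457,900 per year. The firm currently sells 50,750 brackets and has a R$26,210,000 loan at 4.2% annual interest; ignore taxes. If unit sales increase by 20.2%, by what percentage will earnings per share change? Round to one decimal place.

Total contribution margin = 50,750 × R$126.30 = R$6,409,725.00.
Operating income = contribution − fixed costs = R$6,409,725.00 − R$3,457,900 = R$2,951,825.00.
After interest of R$1,100,820.00, pre-tax earnings = R$1,851,005.00.
Degree of combined leverage = contribution ÷ (EBIT − I) = R$6,409,725.00 ÷ R$1,851,005.00 = 3.4628.
%ΔEPS = DCL × %ΔSales = 3.4628 × +20.2% = +69.9%.

+69.9%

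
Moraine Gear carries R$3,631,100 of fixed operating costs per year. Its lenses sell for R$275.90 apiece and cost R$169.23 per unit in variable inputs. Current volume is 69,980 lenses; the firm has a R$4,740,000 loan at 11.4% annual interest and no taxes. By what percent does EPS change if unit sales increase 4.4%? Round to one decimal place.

Contribution at this volume is 69,980 × R$106.67 = R$7,464,766.60.
Operating income = contribution − fixed costs = R$7,464,766.60 − R$3,631,100 = R$3,833,666.60.
Interest = R$540,360.00, so EBIT − I = R$3,293,306.60.
Degree of combined leverage = contribution ÷ (EBIT − I) = R$7,464,766.60 ÷ R$3,293,306.60 = 2.2666.
EPS therefore changes by 2.2666 × (+4.4%) = +10.0%.

+10.0%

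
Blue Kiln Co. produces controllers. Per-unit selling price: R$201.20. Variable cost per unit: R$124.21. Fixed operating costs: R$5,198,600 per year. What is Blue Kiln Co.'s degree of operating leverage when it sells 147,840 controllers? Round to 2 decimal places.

Total contribution margin = 147,840 × R$76.99 = R$11,382,201.60.
EBIT = R$11,382,201.60 − R$5,198,600 = R$6,183,601.60.
So DOL = total CM / EBIT = R$11,382,201.60 / R$6,183,601.60 = 1.8407.

1.84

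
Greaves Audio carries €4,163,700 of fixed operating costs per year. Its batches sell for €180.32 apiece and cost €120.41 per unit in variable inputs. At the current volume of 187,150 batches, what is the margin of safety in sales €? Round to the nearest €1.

Unit CM = price − variable cost = €180.32 − €120.41 = €59.91. Break-even units = €4,163,700 ÷ €59.91 = 69,499.25; break-even revenue = 69,499.25 × €180.32 = €12,532,104.56.
Actual sales revenue = 187,150 × €180.32 = €33,746,888.00.
Margin of safety = €33,746,888.00 − €12,532,104.56 = €21,214,783.

€21,214,783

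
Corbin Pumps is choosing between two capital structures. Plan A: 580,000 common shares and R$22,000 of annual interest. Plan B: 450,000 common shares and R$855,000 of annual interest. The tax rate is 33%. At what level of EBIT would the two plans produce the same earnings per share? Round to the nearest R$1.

R$3,738,462

Set EPS_A = EPS_B: (EBIT − R$22,000)(1 − 0.33) ÷ 580,000 = (EBIT − R$855,000)(1 − 0.33) ÷ 450,000.
The (1 − t) factor cancels: (EBIT − 22,000) × 450,000 = (EBIT − 855,000) × 580,000.
EBIT × (580,000 − 450,000) = 855,000 × 580,000 − 22,000 × 450,000 = 486,000,000,000, so EBIT = 486,000,000,000 ÷ 130,000 = 3,738,461.54.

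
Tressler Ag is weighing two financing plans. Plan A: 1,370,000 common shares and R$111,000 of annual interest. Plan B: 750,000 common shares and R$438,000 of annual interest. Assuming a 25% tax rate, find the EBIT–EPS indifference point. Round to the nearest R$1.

Set EPS_A = EPS_B: (EBIT − R$111,000)(1 − 0.25) ÷ 1,370,000 = (EBIT − R$438,000)(1 − 0.25) ÷ 750,000.
Cancelling (1 − t) and cross-multiplying: 750,000·(EBIT − 111,000) = 1,370,000·(EBIT − 438,000).
Solving, EBIT = (438,000·1,370,000 − 111,000·750,000) / (1,370,000 − 750,000) = 516,810,000,000 / 620,000 = 833,564.52.

R$833,565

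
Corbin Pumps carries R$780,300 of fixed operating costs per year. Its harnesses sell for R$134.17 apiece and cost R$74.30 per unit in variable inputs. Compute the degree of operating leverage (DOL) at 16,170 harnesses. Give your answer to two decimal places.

Contribution at this volume is 16,170 × R$59.87 = R$968,097.90.
Operating income = contribution − fixed costs = R$968,097.90 − R$780,300 = R$187,797.90.
Degree of operating leverage = R$968,097.90 / R$187,797.90 = 5.1550.

5.15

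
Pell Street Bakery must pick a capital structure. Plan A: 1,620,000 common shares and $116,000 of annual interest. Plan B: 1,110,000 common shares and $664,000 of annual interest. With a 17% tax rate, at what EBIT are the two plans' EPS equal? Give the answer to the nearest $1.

Set EPS_A = EPS_B: (EBIT − $116,000)(1 − 0.17) ÷ 1,620,000 = (EBIT − $664,000)(1 − 0.17) ÷ 1,110,000.
The (1 − t) factor cancels: (EBIT − 116,000) × 1,110,000 = (EBIT − 664,000) × 1,620,000.
Solving, EBIT = (664,000·1,620,000 − 116,000·1,110,000) / (1,620,000 − 1,110,000) = 946,920,000,000 / 510,000 = 1,856,705.88.

$1,856,706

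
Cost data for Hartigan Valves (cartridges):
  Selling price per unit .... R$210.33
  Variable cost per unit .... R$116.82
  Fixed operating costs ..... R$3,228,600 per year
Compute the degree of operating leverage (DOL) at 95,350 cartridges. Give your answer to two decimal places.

At 95,350 units, contribution = 95,350 × R$93.51 = R$8,916,178.50.
EBIT = R$8,916,178.50 − R$3,228,600 = R$5,687,578.50.
So DOL = total CM / EBIT = R$8,916,178.50 / R$5,687,578.50 = 1.5677.

1.57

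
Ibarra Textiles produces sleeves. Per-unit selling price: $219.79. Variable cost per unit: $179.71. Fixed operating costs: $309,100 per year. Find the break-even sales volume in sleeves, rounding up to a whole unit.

7,713 sleeves

Contribution margin per unit = $219.79 − $179.71 = $40.08.
Break-even Q = $309,100 / $40.08 = 7,712.08 → 7,713 sleeves.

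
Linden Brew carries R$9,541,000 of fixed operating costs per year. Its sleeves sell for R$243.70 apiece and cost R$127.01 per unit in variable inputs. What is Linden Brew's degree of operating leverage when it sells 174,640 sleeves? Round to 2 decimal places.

1.88

Total contribution margin = 174,640 × R$116.69 = R$20,378,741.60.
Operating income = contribution − fixed costs = R$20,378,741.60 − R$9,541,000 = R$10,837,741.60.
So DOL = total CM / EBIT = R$20,378,741.60 / R$10,837,741.60 = 1.8803.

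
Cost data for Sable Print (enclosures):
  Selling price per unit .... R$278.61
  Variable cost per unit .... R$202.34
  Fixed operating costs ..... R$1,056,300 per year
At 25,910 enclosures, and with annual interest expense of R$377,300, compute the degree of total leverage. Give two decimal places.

3.64

Total contribution margin = 25,910 × R$76.27 = R$1,976,155.70.
Operating income = contribution − fixed costs = R$1,976,155.70 − R$1,056,300 = R$919,855.70. Interest = R$377,300.00, so EBIT − I = R$542,555.70.
DCL = contribution ÷ (EBIT − I) = R$1,976,155.70 ÷ R$542,555.70 = 3.6423.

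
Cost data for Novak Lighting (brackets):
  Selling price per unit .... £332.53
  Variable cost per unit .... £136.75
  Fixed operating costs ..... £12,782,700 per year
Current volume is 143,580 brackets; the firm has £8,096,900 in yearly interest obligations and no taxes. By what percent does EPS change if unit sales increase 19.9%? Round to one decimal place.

+77.4%

At 143,580 units, contribution = 143,580 × £195.78 = £28,110,092.40.
Operating income = contribution − fixed costs = £28,110,092.40 − £12,782,700 = £15,327,392.40.
Interest = £8,096,900.00, so EBIT − I = £7,230,492.40.
Degree of combined leverage = contribution ÷ (EBIT − I) = £28,110,092.40 ÷ £7,230,492.40 = 3.8877.
EPS therefore changes by 3.8877 × (+19.9%) = +77.4%.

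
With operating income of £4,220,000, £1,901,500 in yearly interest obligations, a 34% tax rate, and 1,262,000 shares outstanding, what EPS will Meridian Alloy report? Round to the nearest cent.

Pre-tax income = £4,220,000 − £1,901,500.00 = £2,318,500.00.
Net income = £2,318,500.00 × (1 − 0.34) = £1,530,210.00.
Per share: £1,530,210.00 / 1,262,000 shares = £1.21.

£1.21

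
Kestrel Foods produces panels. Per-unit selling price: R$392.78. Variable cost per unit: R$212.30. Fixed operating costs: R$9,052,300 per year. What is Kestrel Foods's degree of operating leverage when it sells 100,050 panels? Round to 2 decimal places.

Contribution at this volume is 100,050 × R$180.48 = R$18,057,024.00.
Subtracting fixed costs: EBIT = R$18,057,024.00 − R$9,052,300 = R$9,004,724.00.
DOL = contribution ÷ EBIT = R$18,057,024.00 ÷ R$9,004,724.00 = 2.0053.

2.01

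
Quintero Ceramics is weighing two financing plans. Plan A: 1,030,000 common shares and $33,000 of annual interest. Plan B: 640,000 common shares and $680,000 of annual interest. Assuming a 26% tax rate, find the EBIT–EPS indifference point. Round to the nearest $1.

$1,741,744

At indifference, (EBIT − 33,000)(1 − t)/1,030,000 = (EBIT − 680,000)(1 − t)/640,000.
Cancelling (1 − t) and cross-multiplying: 640,000·(EBIT − 33,000) = 1,030,000·(EBIT − 680,000).
EBIT × (1,030,000 − 640,000) = 680,000 × 1,030,000 − 33,000 × 640,000 = 679,280,000,000, so EBIT = 679,280,000,000 ÷ 390,000 = 1,741,743.59.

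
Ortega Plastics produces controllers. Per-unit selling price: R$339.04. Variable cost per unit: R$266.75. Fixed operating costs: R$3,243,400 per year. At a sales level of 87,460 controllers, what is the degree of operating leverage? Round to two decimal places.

2.05

Contribution at this volume is 87,460 × R$72.29 = R$6,322,483.40.
Subtracting fixed costs: EBIT = R$6,322,483.40 − R$3,243,400 = R$3,079,083.40.
DOL = contribution ÷ EBIT = R$6,322,483.40 ÷ R$3,079,083.40 = 2.0534.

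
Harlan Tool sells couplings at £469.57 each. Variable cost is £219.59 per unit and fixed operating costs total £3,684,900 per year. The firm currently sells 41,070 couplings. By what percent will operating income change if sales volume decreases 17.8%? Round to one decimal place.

-27.8%

Total contribution margin = 41,070 × £249.98 = £10,266,678.60.
Operating income = contribution − fixed costs = £10,266,678.60 − £3,684,900 = £6,581,778.60.
Degree of operating leverage = £10,266,678.60 / £6,581,778.60 = 1.5599.
So EBIT moves 1.5599 × (-17.8%) = -27.8%.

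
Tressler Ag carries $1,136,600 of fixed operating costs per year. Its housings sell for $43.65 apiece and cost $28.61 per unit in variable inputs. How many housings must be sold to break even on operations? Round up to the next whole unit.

Each unit contributes $43.65 − $28.61 = $15.04.
Units to break even: $1,136,600 ÷ $15.04 = 75,571.81, rounded up to 75,572.

75,572 housings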